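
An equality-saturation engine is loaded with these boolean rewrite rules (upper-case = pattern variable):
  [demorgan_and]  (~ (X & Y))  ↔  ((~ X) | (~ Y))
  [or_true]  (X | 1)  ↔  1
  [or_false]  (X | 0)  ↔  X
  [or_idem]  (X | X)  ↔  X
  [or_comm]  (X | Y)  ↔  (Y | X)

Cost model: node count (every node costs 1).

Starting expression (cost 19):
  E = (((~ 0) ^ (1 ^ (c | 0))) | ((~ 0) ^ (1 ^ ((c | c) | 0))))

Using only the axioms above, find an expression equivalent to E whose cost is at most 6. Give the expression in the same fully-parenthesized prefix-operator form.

step 1: or_idem (→) rewrites (c | c) into c, now (((~ 0) ^ (1 ^ (c | 0))) | ((~ 0) ^ (1 ^ (c | 0))))
step 2: or_idem (→) rewrites (((~ 0) ^ (1 ^ (c | 0))) | ((~ 0) ^ (1 ^ (c | 0)))) into ((~ 0) ^ (1 ^ (c | 0)))
step 3: or_false (→) rewrites (c | 0) into c, reaching cost 6 (bound 6)

((~ 0) ^ (1 ^ c))   [cost 6]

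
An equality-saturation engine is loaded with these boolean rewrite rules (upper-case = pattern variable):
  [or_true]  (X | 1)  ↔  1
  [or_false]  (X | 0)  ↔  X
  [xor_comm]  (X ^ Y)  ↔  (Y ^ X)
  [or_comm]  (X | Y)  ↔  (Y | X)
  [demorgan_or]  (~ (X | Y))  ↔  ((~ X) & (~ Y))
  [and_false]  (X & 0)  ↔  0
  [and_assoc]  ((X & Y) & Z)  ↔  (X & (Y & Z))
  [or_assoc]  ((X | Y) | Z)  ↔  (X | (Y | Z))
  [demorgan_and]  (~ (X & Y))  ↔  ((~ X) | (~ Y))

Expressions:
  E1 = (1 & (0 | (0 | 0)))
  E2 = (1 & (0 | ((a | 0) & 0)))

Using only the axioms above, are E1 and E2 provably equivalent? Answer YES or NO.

step 1: or_comm (→) rewrites (0 | (0 | 0)) into ((0 | 0) | 0), now (1 & ((0 | 0) | 0))
step 2: or_false (→) rewrites ((0 | 0) | 0) into (0 | 0), now (1 & (0 | 0))
step 3: and_false (←) rewrites 0 into (a & 0), now (1 & (0 | (a & 0)))
step 4: or_false (←) rewrites a into (a | 0), which is E2

YES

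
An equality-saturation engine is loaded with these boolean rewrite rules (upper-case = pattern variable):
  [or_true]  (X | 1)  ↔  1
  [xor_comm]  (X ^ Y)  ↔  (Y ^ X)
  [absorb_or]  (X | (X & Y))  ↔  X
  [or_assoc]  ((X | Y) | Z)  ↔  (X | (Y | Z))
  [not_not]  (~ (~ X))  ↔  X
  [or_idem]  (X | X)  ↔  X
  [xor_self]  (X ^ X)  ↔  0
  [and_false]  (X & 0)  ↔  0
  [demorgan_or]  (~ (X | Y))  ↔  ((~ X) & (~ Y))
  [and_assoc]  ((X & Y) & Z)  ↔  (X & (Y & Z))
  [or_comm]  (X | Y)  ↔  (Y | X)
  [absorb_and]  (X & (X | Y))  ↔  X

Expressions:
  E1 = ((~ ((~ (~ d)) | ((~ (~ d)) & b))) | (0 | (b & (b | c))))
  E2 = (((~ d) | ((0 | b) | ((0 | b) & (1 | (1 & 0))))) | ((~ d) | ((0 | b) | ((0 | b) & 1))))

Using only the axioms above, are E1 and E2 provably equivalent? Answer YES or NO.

(1) ((~ (~ d)) | ((~ (~ d)) & b))  =[absorb_or →]=  (~ (~ d))    ⊢ ((~ (~ (~ d))) | (0 | (b & (b | c))))
(2) (b & (b | c))  =[absorb_and →]=  b    ⊢ ((~ (~ (~ d))) | (0 | b))
(3) (~ (~ d))  =[not_not →]=  d    ⊢ ((~ d) | (0 | b))
(4) (0 | b)  =[absorb_or ←]=  ((0 | b) | ((0 | b) & 1))    ⊢ ((~ d) | ((0 | b) | ((0 | b) & 1)))
(5) ((~ d) | ((0 | b) | ((0 | b) & 1)))  =[or_idem ←]=  (((~ d) | ((0 | b) | ((0 | b) & 1))) | ((~ d) | ((0 | b) | ((0 | b) & 1))))
(6) 1  =[absorb_or ←]=  (1 | (1 & 0))    ⊢ E2

YES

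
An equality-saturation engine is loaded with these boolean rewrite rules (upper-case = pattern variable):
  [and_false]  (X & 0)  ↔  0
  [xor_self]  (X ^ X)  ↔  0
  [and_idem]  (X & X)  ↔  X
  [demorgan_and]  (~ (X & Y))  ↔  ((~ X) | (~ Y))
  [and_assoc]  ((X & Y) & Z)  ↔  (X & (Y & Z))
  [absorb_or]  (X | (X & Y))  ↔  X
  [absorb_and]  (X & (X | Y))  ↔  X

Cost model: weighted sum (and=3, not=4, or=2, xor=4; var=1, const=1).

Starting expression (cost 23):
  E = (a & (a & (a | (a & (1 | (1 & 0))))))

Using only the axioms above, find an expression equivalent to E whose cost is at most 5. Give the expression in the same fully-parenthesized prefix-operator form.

(a & a)   [cost 5]

(1) (1 | (1 & 0))  =[absorb_or →]=  1    ⊢ (a & (a & (a | (a & 1))))
(2) (a | (a & 1))  =[absorb_or →]=  a    ⊢ (a & (a & a))
(3) (a & a)  =[and_idem →]=  a    ⊢ cost 5, within 5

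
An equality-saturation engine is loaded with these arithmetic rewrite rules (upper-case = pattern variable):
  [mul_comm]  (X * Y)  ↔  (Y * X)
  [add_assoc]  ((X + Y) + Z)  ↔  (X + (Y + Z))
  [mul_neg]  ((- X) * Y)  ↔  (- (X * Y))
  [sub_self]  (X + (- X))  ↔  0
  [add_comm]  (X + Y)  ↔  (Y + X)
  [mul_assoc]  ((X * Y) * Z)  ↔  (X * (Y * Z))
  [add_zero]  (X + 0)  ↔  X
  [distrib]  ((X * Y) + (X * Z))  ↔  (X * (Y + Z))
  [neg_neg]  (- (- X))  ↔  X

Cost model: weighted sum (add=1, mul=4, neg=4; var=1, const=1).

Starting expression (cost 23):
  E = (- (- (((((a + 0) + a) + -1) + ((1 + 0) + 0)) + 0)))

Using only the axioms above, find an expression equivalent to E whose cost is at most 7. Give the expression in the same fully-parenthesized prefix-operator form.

1. [neg_neg →] (- (- (((((a + 0) + a) + -1) + ((1 + 0) + 0)) + 0)))  →  (((((a + 0) + a) + -1) + ((1 + 0) + 0)) + 0)
2. [add_zero →] ((1 + 0) + 0)  →  (1 + 0);  E = (((((a + 0) + a) + -1) + (1 + 0)) + 0)
3. [add_zero →] (a + 0)  →  a;  E = ((((a + a) + -1) + (1 + 0)) + 0)
4. [add_zero →] (1 + 0)  →  1;  E = ((((a + a) + -1) + 1) + 0)
5. [add_zero →] ((((a + a) + -1) + 1) + 0)  →  (((a + a) + -1) + 1);  cost 7 ≤ 7, done

(((a + a) + -1) + 1)   [cost 7]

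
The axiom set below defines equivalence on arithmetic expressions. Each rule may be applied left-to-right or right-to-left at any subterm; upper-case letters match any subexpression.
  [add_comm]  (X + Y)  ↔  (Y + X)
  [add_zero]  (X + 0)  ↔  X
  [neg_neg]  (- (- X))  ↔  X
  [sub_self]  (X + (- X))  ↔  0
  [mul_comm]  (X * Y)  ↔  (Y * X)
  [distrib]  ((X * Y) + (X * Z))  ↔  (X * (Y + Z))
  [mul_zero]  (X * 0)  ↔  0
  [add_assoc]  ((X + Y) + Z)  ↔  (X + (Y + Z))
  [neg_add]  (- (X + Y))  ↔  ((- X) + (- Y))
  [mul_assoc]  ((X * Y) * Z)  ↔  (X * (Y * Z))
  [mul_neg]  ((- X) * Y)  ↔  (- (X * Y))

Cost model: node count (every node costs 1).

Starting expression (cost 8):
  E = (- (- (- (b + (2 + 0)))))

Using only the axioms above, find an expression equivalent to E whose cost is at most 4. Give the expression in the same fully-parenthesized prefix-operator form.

(1) (b + (2 + 0))  =[add_comm →]=  ((2 + 0) + b)    ⊢ (- (- (- ((2 + 0) + b))))
(2) (2 + 0)  =[add_zero →]=  2    ⊢ (- (- (- (2 + b))))
(3) (- (- (2 + b)))  =[neg_neg →]=  (2 + b)    ⊢ cost 4, within 4

(- (2 + b))   [cost 4]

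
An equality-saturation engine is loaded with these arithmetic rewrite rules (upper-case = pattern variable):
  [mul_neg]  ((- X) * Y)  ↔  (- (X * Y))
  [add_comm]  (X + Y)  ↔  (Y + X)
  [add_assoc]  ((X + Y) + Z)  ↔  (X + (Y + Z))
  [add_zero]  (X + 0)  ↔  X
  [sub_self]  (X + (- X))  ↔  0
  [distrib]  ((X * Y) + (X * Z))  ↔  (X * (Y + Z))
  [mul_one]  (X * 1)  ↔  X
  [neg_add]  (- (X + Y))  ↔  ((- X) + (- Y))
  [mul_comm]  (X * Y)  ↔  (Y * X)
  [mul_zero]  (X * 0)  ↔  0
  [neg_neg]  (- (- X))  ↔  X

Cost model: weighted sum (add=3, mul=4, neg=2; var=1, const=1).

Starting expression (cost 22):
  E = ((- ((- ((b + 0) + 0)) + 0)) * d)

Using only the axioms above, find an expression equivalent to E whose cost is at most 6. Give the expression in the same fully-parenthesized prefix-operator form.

1. [add_zero →] ((b + 0) + 0)  →  (b + 0);  E = ((- ((- (b + 0)) + 0)) * d)
2. [add_zero →] ((- (b + 0)) + 0)  →  (- (b + 0));  E = ((- (- (b + 0))) * d)
3. [neg_neg →] (- (- (b + 0)))  →  (b + 0);  E = ((b + 0) * d)
4. [add_zero →] (b + 0)  →  b;  cost 6 ≤ 6, done

(b * d)   [cost 6]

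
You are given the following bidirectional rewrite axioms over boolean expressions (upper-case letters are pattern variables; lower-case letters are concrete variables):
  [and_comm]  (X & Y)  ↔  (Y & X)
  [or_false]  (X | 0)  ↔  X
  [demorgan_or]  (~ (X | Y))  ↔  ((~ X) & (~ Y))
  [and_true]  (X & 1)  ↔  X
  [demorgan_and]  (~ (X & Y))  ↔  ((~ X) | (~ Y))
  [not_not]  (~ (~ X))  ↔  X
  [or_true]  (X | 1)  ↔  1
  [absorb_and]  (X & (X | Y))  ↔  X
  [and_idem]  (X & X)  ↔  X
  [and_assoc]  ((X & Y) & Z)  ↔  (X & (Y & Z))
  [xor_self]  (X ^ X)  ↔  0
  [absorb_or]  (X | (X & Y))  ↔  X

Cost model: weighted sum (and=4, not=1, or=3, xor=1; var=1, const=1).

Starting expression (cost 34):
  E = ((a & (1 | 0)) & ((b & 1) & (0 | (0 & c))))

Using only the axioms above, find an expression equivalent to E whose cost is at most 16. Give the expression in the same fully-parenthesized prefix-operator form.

((a & 1) & (b & 0))   [cost 16]

(1) (1 | 0)  =[or_false →]=  1    ⊢ ((a & 1) & ((b & 1) & (0 | (0 & c))))
(2) (0 | (0 & c))  =[absorb_or →]=  0    ⊢ ((a & 1) & ((b & 1) & 0))
(3) (b & 1)  =[and_true →]=  b    ⊢ cost 16, within 16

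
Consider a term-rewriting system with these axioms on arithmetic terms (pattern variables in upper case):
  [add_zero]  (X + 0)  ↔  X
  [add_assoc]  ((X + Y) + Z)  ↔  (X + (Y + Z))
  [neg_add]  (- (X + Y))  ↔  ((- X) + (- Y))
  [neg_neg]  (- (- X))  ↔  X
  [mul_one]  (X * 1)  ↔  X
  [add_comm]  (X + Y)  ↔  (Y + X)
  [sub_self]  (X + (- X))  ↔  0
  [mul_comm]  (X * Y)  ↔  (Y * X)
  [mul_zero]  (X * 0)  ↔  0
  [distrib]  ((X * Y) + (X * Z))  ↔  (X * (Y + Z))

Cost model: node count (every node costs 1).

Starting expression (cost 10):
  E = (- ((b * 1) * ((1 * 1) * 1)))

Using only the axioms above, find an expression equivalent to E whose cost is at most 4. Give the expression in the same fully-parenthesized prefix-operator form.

(- (b * 1))   [cost 4]

(1) ((1 * 1) * 1)  =[mul_one →]=  (1 * 1)    ⊢ (- ((b * 1) * (1 * 1)))
(2) (1 * 1)  =[mul_one →]=  1    ⊢ (- ((b * 1) * 1))
(3) (b * 1)  =[mul_one →]=  b    ⊢ cost 4, within 4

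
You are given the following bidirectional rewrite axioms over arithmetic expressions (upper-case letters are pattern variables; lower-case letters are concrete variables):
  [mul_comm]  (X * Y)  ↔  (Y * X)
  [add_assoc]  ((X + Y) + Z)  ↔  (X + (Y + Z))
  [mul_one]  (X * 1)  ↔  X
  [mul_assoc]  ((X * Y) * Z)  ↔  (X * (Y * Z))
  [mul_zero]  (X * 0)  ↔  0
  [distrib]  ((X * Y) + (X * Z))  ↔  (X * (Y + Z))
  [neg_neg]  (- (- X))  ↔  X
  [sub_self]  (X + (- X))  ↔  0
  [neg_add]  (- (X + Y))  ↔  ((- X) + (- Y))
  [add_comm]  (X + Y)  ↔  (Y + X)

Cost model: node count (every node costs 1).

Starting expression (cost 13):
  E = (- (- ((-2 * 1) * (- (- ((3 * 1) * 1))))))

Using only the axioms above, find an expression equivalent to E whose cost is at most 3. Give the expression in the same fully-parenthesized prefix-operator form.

(-2 * 3)   [cost 3]

step 1: neg_neg (→) rewrites (- (- ((3 * 1) * 1))) into ((3 * 1) * 1), now (- (- ((-2 * 1) * ((3 * 1) * 1))))
step 2: mul_one (→) rewrites (-2 * 1) into -2, now (- (- (-2 * ((3 * 1) * 1))))
step 3: mul_one (→) rewrites (3 * 1) into 3, now (- (- (-2 * (3 * 1))))
step 4: mul_one (→) rewrites (3 * 1) into 3, now (- (- (-2 * 3)))
step 5: neg_neg (→) rewrites (- (- (-2 * 3))) into (-2 * 3), reaching cost 3 (bound 3)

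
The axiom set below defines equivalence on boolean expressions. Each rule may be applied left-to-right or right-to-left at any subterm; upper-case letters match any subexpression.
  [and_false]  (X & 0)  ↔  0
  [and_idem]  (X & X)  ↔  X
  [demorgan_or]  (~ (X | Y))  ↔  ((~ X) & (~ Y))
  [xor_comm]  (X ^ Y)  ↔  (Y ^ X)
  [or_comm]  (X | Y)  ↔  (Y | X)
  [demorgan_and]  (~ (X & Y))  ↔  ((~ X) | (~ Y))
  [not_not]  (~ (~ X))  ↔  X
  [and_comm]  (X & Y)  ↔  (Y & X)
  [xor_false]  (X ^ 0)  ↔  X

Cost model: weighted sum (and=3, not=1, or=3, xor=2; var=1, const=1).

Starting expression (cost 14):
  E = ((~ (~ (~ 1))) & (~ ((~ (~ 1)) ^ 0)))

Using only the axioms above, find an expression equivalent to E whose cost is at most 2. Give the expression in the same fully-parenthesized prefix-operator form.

step 1: xor_false (→) rewrites ((~ (~ 1)) ^ 0) into (~ (~ 1)), now ((~ (~ (~ 1))) & (~ (~ (~ 1))))
step 2: and_idem (→) rewrites ((~ (~ (~ 1))) & (~ (~ (~ 1)))) into (~ (~ (~ 1)))
step 3: not_not (→) rewrites (~ (~ 1)) into 1, reaching cost 2 (bound 2)

(~ 1)   [cost 2]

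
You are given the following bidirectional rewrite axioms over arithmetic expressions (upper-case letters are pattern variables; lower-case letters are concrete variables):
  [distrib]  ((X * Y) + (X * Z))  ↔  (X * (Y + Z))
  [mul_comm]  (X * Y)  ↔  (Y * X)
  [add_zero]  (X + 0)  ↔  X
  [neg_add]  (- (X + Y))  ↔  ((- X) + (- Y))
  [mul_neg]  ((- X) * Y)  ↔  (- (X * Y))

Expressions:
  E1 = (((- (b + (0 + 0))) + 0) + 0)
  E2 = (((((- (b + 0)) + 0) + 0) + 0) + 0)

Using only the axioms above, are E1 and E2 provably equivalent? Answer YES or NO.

YES

1. [add_zero →] (0 + 0)  →  0;  E1 = (((- (b + 0)) + 0) + 0)
2. [add_zero →] ((- (b + 0)) + 0)  →  (- (b + 0));  E1 = ((- (b + 0)) + 0)
3. [add_zero →] (b + 0)  →  b;  E1 = ((- b) + 0)
4. [add_zero ←] (- b)  →  ((- b) + 0);  E1 = (((- b) + 0) + 0)
5. [add_zero ←] (- b)  →  ((- b) + 0);  E1 = ((((- b) + 0) + 0) + 0)
6. [add_zero ←] ((- b) + 0)  →  (((- b) + 0) + 0);  E1 = (((((- b) + 0) + 0) + 0) + 0)
7. [add_zero ←] b  →  (b + 0);  this is E2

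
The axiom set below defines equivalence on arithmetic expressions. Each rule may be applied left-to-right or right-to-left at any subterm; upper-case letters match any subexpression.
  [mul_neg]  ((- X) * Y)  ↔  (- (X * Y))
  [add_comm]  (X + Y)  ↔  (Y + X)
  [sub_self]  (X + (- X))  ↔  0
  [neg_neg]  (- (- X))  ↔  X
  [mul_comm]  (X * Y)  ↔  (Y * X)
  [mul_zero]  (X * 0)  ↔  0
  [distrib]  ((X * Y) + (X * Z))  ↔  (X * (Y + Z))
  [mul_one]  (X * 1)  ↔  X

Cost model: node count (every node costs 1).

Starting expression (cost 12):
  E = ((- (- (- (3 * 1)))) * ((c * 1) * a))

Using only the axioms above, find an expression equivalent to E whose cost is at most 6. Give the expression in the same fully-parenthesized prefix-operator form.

((- 3) * (c * a))   [cost 6]

1. [mul_one →] (c * 1)  →  c;  E = ((- (- (- (3 * 1)))) * (c * a))
2. [mul_one →] (3 * 1)  →  3;  E = ((- (- (- 3))) * (c * a))
3. [neg_neg →] (- (- (- 3)))  →  (- 3);  cost 6 ≤ 6, done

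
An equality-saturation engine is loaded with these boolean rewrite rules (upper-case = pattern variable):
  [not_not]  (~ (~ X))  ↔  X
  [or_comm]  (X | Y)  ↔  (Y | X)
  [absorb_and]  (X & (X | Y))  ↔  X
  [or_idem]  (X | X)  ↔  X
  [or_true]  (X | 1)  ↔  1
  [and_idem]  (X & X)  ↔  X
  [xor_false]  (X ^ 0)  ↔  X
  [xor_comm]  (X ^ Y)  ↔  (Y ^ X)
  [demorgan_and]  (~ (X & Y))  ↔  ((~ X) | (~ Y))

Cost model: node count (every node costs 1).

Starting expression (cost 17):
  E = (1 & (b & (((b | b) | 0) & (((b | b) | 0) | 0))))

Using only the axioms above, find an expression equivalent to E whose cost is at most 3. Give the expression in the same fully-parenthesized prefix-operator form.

(1 & b)   [cost 3]

step 1: absorb_and (→) rewrites (((b | b) | 0) & (((b | b) | 0) | 0)) into ((b | b) | 0), now (1 & (b & ((b | b) | 0)))
step 2: or_idem (→) rewrites (b | b) into b, now (1 & (b & (b | 0)))
step 3: absorb_and (→) rewrites (b & (b | 0)) into b, reaching cost 3 (bound 3)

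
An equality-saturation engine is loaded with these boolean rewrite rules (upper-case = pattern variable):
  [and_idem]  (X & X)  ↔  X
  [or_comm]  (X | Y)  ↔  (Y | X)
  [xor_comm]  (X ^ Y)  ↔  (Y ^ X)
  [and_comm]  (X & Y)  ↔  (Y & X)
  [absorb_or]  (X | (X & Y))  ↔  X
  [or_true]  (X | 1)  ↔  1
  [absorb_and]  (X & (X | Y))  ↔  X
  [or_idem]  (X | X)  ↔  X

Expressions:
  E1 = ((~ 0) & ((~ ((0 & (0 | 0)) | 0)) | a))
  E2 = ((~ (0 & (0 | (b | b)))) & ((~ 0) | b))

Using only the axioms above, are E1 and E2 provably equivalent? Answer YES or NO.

YES

1. [absorb_and →] (0 & (0 | 0))  →  0;  E1 = ((~ 0) & ((~ (0 | 0)) | a))
2. [or_idem →] (0 | 0)  →  0;  E1 = ((~ 0) & ((~ 0) | a))
3. [absorb_and →] ((~ 0) & ((~ 0) | a))  →  (~ 0)
4. [absorb_and ←] (~ 0)  →  ((~ 0) & ((~ 0) | b))
5. [absorb_and ←] 0  →  (0 & (0 | b));  E1 = ((~ (0 & (0 | b))) & ((~ 0) | b))
6. [or_idem ←] b  →  (b | b);  this is E2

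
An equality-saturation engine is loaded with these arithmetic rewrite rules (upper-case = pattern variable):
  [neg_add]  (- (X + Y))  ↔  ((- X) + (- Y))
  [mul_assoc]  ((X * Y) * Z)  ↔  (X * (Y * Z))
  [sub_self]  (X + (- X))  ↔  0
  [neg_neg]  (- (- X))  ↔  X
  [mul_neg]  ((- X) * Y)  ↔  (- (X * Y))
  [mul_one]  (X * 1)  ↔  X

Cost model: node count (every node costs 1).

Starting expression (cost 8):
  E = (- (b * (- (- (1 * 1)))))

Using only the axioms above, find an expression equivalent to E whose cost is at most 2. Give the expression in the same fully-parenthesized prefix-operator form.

(- b)   [cost 2]

(1) (1 * 1)  =[mul_one →]=  1    ⊢ (- (b * (- (- 1))))
(2) (- (- 1))  =[neg_neg →]=  1    ⊢ (- (b * 1))
(3) (b * 1)  =[mul_one →]=  b    ⊢ cost 2, within 2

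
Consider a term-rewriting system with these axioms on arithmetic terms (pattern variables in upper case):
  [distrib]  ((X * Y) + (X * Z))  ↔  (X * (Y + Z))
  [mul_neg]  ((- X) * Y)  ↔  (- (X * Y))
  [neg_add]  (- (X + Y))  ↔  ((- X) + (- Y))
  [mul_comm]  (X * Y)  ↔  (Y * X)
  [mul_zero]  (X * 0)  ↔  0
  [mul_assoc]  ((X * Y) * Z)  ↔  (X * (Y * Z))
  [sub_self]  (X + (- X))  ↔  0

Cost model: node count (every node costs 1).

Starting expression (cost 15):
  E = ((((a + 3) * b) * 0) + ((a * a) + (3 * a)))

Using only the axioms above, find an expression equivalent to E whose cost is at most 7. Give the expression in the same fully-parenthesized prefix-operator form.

((a + 3) * (0 + a))   [cost 7]

(1) (((a + 3) * b) * 0)  =[mul_assoc →]=  ((a + 3) * (b * 0))    ⊢ (((a + 3) * (b * 0)) + ((a * a) + (3 * a)))
(2) (b * 0)  =[mul_comm →]=  (0 * b)    ⊢ (((a + 3) * (0 * b)) + ((a * a) + (3 * a)))
(3) (3 * a)  =[mul_comm →]=  (a * 3)    ⊢ (((a + 3) * (0 * b)) + ((a * a) + (a * 3)))
(4) ((a * a) + (a * 3))  =[distrib →]=  (a * (a + 3))    ⊢ (((a + 3) * (0 * b)) + (a * (a + 3)))
(5) (0 * b)  =[mul_comm →]=  (b * 0)    ⊢ (((a + 3) * (b * 0)) + (a * (a + 3)))
(6) (a * (a + 3))  =[mul_comm →]=  ((a + 3) * a)    ⊢ (((a + 3) * (b * 0)) + ((a + 3) * a))
(7) (((a + 3) * (b * 0)) + ((a + 3) * a))  =[distrib →]=  ((a + 3) * ((b * 0) + a))
(8) (b * 0)  =[mul_zero →]=  0    ⊢ cost 7, within 7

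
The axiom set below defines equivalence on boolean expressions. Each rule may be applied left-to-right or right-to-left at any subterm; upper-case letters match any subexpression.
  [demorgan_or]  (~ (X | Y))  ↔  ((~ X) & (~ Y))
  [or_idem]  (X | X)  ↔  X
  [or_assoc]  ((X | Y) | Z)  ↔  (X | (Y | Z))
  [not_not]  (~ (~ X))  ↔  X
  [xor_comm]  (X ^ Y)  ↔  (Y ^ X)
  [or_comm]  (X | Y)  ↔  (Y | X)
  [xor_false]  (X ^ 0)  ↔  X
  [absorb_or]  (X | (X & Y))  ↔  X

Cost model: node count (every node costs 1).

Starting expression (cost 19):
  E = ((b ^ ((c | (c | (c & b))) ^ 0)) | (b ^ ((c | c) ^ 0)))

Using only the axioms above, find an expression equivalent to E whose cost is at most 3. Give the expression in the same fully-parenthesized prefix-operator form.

(b ^ c)   [cost 3]

(1) (c | (c & b))  =[absorb_or →]=  c    ⊢ ((b ^ ((c | c) ^ 0)) | (b ^ ((c | c) ^ 0)))
(2) ((b ^ ((c | c) ^ 0)) | (b ^ ((c | c) ^ 0)))  =[or_idem →]=  (b ^ ((c | c) ^ 0))
(3) ((c | c) ^ 0)  =[xor_false →]=  (c | c)    ⊢ (b ^ (c | c))
(4) (c | c)  =[or_idem →]=  c    ⊢ cost 3, within 3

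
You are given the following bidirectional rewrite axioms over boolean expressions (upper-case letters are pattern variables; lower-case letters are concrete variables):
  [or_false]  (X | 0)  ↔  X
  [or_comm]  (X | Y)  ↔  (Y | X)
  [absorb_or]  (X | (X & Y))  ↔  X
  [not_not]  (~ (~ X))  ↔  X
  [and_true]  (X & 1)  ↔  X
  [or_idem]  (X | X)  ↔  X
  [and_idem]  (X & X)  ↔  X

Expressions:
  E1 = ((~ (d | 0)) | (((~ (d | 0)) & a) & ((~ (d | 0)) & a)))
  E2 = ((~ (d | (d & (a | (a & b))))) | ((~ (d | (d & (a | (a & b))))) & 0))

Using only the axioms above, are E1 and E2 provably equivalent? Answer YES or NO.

step 1: and_idem (→) rewrites (((~ (d | 0)) & a) & ((~ (d | 0)) & a)) into ((~ (d | 0)) & a), now ((~ (d | 0)) | ((~ (d | 0)) & a))
step 2: absorb_or (→) rewrites ((~ (d | 0)) | ((~ (d | 0)) & a)) into (~ (d | 0))
step 3: or_false (→) rewrites (d | 0) into d, now (~ d)
step 4: absorb_or (←) rewrites d into (d | (d & a)), now (~ (d | (d & a)))
step 5: absorb_or (←) rewrites a into (a | (a & b)), now (~ (d | (d & (a | (a & b)))))
step 6: absorb_or (←) rewrites (~ (d | (d & (a | (a & b))))) into ((~ (d | (d & (a | (a & b))))) | ((~ (d | (d & (a | (a & b))))) & 0)), which is E2

YES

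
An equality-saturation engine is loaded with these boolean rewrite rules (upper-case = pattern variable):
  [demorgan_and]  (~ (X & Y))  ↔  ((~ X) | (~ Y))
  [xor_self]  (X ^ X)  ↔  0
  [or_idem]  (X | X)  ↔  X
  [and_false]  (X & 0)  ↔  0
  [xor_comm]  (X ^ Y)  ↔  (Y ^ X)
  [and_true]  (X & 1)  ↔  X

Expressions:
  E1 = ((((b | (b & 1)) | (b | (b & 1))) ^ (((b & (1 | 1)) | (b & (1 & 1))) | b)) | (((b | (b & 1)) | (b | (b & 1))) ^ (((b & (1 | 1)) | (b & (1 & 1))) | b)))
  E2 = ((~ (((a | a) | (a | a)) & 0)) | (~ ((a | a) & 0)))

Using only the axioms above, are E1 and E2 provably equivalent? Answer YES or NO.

NO

The axioms are sound identities: if E1 ↔* E2 then E1 and E2 evaluate identically under any assignment.
Under a=0, b=0: E1 evaluates to 0, E2 to 1. Distinct ⇒ no rewrite sequence connects them.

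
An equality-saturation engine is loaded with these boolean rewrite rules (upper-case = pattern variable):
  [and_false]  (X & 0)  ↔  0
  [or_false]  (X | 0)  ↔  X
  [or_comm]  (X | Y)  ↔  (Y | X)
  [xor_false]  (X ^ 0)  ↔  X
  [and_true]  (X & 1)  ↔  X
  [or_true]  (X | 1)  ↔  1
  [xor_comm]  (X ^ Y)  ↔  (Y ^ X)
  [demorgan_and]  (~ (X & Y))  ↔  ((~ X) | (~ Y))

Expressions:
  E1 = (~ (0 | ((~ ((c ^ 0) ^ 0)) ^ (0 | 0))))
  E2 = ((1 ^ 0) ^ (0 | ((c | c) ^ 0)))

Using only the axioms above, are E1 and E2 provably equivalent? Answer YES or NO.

All listed rules preserve value, hence provable equivalence implies equal values everywhere; look for a separating assignment.
c=0 gives E1 ↦ 0, E2 ↦ 1; values differ ⇒ not provably equivalent.

NO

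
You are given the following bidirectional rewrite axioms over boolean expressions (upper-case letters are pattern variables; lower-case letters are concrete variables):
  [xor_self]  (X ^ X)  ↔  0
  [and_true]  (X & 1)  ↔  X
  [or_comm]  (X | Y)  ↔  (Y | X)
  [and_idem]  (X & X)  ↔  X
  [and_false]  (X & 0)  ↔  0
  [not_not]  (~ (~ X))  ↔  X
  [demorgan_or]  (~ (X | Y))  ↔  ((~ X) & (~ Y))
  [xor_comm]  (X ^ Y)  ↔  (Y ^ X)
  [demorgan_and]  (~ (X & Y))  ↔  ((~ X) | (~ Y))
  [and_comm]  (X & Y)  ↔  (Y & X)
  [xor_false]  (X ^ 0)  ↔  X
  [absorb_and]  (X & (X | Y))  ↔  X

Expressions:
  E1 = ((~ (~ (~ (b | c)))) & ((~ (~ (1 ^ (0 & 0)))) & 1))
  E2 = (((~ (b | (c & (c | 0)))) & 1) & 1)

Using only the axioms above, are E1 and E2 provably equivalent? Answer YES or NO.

1. [and_idem →] (0 & 0)  →  0;  E1 = ((~ (~ (~ (b | c)))) & ((~ (~ (1 ^ 0))) & 1))
2. [xor_false →] (1 ^ 0)  →  1;  E1 = ((~ (~ (~ (b | c)))) & ((~ (~ 1)) & 1))
3. [not_not →] (~ (~ (b | c)))  →  (b | c);  E1 = ((~ (b | c)) & ((~ (~ 1)) & 1))
4. [not_not →] (~ (~ 1))  →  1;  E1 = ((~ (b | c)) & (1 & 1))
5. [and_idem →] (1 & 1)  →  1;  E1 = ((~ (b | c)) & 1)
6. [and_true ←] (~ (b | c))  →  ((~ (b | c)) & 1);  E1 = (((~ (b | c)) & 1) & 1)
7. [absorb_and ←] c  →  (c & (c | 0));  this is E2

YES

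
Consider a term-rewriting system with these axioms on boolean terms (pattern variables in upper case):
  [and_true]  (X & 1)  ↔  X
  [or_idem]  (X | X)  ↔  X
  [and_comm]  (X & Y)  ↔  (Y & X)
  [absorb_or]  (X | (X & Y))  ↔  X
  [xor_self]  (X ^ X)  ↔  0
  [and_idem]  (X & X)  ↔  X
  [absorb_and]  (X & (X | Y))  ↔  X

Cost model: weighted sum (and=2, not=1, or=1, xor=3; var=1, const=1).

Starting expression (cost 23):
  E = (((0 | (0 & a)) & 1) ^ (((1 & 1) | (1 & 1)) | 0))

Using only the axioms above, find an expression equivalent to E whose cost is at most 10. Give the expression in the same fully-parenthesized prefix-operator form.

(1) (1 & 1)  =[and_true →]=  1    ⊢ (((0 | (0 & a)) & 1) ^ ((1 | (1 & 1)) | 0))
(2) (0 | (0 & a))  =[absorb_or →]=  0    ⊢ ((0 & 1) ^ ((1 | (1 & 1)) | 0))
(3) (1 | (1 & 1))  =[absorb_or →]=  1    ⊢ cost 10, within 10

((0 & 1) ^ (1 | 0))   [cost 10]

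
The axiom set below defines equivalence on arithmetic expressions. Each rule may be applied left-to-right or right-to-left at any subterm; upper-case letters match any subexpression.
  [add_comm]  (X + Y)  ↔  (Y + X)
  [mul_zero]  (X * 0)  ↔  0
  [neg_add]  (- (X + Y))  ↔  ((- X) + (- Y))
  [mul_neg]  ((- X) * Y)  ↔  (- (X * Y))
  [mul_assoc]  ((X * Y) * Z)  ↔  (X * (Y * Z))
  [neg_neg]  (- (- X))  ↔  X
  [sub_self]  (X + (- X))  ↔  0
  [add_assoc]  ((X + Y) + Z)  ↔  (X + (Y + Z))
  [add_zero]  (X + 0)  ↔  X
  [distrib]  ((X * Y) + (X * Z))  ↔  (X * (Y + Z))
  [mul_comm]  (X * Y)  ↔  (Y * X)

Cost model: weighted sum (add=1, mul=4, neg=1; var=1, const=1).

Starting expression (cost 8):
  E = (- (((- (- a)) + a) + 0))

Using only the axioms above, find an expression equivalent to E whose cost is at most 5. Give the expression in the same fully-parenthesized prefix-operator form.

(1) (((- (- a)) + a) + 0)  =[add_zero →]=  ((- (- a)) + a)    ⊢ (- ((- (- a)) + a))
(2) (- (- a))  =[neg_neg →]=  a    ⊢ cost 4, within 5

(- (a + a))   [cost 4]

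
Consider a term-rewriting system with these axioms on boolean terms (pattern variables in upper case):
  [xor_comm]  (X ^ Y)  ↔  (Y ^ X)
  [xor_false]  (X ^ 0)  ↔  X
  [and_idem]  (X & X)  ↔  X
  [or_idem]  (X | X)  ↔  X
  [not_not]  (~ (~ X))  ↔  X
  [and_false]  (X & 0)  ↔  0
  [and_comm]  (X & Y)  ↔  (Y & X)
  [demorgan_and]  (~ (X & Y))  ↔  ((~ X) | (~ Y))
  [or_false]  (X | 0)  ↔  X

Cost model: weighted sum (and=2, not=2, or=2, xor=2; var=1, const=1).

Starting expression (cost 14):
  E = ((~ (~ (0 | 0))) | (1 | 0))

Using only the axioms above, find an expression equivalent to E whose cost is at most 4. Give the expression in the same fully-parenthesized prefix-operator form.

1. [not_not →] (~ (~ (0 | 0)))  →  (0 | 0);  E = ((0 | 0) | (1 | 0))
2. [or_false →] (1 | 0)  →  1;  E = ((0 | 0) | 1)
3. [or_idem →] (0 | 0)  →  0;  cost 4 ≤ 4, done

(0 | 1)   [cost 4]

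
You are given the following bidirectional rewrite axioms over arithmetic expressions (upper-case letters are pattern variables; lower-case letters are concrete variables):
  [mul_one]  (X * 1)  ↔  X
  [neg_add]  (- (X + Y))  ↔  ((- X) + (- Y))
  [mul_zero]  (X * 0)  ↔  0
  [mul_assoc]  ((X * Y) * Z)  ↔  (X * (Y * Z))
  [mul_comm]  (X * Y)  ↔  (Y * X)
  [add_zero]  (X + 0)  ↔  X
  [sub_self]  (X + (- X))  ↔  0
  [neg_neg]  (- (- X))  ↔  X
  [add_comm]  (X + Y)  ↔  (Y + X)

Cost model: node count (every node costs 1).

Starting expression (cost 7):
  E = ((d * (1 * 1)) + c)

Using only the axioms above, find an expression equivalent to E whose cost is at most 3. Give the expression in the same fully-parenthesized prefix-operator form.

(1) (1 * 1)  =[mul_one →]=  1    ⊢ ((d * 1) + c)
(2) (d * 1)  =[mul_one →]=  d    ⊢ cost 3, within 3

(d + c)   [cost 3]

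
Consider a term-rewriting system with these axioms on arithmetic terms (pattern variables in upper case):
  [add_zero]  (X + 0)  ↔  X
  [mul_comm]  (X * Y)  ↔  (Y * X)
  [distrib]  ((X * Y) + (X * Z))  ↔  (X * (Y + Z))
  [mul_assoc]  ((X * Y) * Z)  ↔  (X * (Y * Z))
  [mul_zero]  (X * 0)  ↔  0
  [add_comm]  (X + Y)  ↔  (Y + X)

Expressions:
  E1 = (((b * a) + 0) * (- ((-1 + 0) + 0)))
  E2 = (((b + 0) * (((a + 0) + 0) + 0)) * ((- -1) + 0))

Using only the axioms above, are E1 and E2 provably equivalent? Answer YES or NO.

(1) (-1 + 0)  =[add_zero →]=  -1    ⊢ (((b * a) + 0) * (- (-1 + 0)))
(2) ((b * a) + 0)  =[add_zero →]=  (b * a)    ⊢ ((b * a) * (- (-1 + 0)))
(3) (-1 + 0)  =[add_zero →]=  -1    ⊢ ((b * a) * (- -1))
(4) (- -1)  =[add_zero ←]=  ((- -1) + 0)    ⊢ ((b * a) * ((- -1) + 0))
(5) b  =[add_zero ←]=  (b + 0)    ⊢ (((b + 0) * a) * ((- -1) + 0))
(6) a  =[add_zero ←]=  (a + 0)    ⊢ (((b + 0) * (a + 0)) * ((- -1) + 0))
(7) a  =[add_zero ←]=  (a + 0)    ⊢ (((b + 0) * ((a + 0) + 0)) * ((- -1) + 0))
(8) ((a + 0) + 0)  =[add_zero ←]=  (((a + 0) + 0) + 0)    ⊢ E2

YES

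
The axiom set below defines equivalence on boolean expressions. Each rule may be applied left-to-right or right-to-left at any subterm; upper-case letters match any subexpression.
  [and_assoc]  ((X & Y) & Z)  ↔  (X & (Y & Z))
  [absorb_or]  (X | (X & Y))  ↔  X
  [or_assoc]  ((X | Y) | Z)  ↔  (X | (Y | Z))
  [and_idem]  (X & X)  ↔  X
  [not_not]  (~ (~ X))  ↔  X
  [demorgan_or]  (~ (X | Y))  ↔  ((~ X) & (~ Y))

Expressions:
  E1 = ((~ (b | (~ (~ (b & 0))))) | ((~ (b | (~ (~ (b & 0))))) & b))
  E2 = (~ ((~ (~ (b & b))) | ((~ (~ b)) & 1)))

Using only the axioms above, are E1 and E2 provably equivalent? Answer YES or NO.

YES

(1) ((~ (b | (~ (~ (b & 0))))) | ((~ (b | (~ (~ (b & 0))))) & b))  =[absorb_or →]=  (~ (b | (~ (~ (b & 0)))))
(2) (~ (~ (b & 0)))  =[not_not →]=  (b & 0)    ⊢ (~ (b | (b & 0)))
(3) (b | (b & 0))  =[absorb_or →]=  b    ⊢ (~ b)
(4) (~ b)  =[not_not ←]=  (~ (~ (~ b)))
(5) (~ (~ b))  =[absorb_or ←]=  ((~ (~ b)) | ((~ (~ b)) & 1))    ⊢ (~ ((~ (~ b)) | ((~ (~ b)) & 1)))
(6) b  =[and_idem ←]=  (b & b)    ⊢ E2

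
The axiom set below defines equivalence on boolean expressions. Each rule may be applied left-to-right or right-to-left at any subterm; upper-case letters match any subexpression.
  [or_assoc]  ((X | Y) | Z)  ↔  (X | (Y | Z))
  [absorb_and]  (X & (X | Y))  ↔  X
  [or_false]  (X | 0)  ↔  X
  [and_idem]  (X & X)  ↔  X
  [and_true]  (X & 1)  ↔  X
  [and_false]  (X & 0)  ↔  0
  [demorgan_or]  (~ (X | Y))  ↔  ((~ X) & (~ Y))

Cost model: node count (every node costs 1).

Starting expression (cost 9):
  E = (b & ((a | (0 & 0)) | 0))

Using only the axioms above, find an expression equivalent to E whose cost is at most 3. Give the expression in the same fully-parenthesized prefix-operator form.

1. [and_false →] (0 & 0)  →  0;  E = (b & ((a | 0) | 0))
2. [or_false →] (a | 0)  →  a;  E = (b & (a | 0))
3. [or_false →] (a | 0)  →  a;  cost 3 ≤ 3, done

(b & a)   [cost 3]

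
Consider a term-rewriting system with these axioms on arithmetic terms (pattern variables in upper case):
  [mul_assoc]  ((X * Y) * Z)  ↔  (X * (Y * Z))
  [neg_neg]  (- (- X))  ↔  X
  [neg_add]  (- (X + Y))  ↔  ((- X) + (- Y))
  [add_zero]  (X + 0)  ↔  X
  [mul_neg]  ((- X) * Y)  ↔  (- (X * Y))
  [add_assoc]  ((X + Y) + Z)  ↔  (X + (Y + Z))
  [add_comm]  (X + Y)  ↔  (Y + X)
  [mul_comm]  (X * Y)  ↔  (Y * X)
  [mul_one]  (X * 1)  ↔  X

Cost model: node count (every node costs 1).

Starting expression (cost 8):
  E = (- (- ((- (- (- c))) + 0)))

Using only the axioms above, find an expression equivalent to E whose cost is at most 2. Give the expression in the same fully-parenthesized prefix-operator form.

step 1: neg_neg (→) rewrites (- (- (- c))) into (- c), now (- (- ((- c) + 0)))
step 2: add_zero (→) rewrites ((- c) + 0) into (- c), now (- (- (- c)))
step 3: neg_neg (→) rewrites (- (- c)) into c, reaching cost 2 (bound 2)

(- c)   [cost 2]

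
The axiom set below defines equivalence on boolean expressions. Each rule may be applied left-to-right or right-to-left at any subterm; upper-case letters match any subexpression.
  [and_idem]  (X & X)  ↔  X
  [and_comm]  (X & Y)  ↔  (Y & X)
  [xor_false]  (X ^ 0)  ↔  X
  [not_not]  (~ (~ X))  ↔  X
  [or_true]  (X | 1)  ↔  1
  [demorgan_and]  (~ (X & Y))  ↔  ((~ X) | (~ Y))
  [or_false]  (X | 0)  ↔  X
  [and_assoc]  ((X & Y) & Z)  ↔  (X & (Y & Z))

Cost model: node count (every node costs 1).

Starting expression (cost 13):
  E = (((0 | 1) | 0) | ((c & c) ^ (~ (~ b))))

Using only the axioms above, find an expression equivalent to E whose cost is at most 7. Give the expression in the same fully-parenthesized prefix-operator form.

((0 | 1) | (c ^ b))   [cost 7]

1. [not_not →] (~ (~ b))  →  b;  E = (((0 | 1) | 0) | ((c & c) ^ b))
2. [and_idem →] (c & c)  →  c;  E = (((0 | 1) | 0) | (c ^ b))
3. [or_false →] ((0 | 1) | 0)  →  (0 | 1);  cost 7 ≤ 7, done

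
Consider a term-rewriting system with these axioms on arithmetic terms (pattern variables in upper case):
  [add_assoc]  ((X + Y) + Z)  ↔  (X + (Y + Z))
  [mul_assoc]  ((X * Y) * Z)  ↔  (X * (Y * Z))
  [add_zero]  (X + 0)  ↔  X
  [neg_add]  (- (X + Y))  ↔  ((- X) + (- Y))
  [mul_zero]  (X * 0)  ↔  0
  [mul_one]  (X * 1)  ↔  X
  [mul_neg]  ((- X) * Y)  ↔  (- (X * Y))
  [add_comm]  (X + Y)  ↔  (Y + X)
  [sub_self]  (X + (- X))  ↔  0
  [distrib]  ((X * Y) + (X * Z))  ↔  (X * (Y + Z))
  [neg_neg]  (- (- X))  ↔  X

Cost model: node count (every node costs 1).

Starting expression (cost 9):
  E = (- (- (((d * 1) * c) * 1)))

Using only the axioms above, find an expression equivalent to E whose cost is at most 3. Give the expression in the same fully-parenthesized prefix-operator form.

(1) (d * 1)  =[mul_one →]=  d    ⊢ (- (- ((d * c) * 1)))
(2) ((d * c) * 1)  =[mul_one →]=  (d * c)    ⊢ (- (- (d * c)))
(3) (- (- (d * c)))  =[neg_neg →]=  (d * c)    ⊢ cost 3, within 3

(d * c)   [cost 3]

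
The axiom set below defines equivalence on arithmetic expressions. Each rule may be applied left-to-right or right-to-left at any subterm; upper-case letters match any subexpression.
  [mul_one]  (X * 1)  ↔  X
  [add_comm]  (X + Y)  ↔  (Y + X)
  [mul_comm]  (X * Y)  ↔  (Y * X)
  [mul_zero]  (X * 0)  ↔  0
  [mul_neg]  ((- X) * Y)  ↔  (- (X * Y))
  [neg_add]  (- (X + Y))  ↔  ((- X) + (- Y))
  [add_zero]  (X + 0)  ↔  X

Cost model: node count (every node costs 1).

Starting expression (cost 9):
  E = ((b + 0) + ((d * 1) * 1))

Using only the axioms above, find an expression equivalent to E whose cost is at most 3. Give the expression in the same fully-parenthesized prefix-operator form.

step 1: mul_one (→) rewrites (d * 1) into d, now ((b + 0) + (d * 1))
step 2: add_zero (→) rewrites (b + 0) into b, now (b + (d * 1))
step 3: mul_one (→) rewrites (d * 1) into d, reaching cost 3 (bound 3)

(b + d)   [cost 3]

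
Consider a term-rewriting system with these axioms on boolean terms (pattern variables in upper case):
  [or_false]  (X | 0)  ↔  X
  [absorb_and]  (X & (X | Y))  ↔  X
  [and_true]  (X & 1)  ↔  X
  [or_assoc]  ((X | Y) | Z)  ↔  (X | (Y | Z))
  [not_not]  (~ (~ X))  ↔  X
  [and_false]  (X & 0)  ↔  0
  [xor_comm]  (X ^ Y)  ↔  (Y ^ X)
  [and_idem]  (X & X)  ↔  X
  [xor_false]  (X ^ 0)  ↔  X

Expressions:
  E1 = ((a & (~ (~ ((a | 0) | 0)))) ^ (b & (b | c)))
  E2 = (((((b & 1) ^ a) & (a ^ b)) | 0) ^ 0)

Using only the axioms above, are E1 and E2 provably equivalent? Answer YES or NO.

YES

(1) (~ (~ ((a | 0) | 0)))  =[not_not →]=  ((a | 0) | 0)    ⊢ ((a & ((a | 0) | 0)) ^ (b & (b | c)))
(2) ((a | 0) | 0)  =[or_false →]=  (a | 0)    ⊢ ((a & (a | 0)) ^ (b & (b | c)))
(3) (a & (a | 0))  =[absorb_and →]=  a    ⊢ (a ^ (b & (b | c)))
(4) (b & (b | c))  =[absorb_and →]=  b    ⊢ (a ^ b)
(5) (a ^ b)  =[xor_comm →]=  (b ^ a)
(6) (b ^ a)  =[and_idem ←]=  ((b ^ a) & (b ^ a))
(7) ((b ^ a) & (b ^ a))  =[xor_false ←]=  (((b ^ a) & (b ^ a)) ^ 0)
(8) (b ^ a)  =[xor_comm →]=  (a ^ b)    ⊢ (((b ^ a) & (a ^ b)) ^ 0)
(9) ((b ^ a) & (a ^ b))  =[or_false ←]=  (((b ^ a) & (a ^ b)) | 0)    ⊢ ((((b ^ a) & (a ^ b)) | 0) ^ 0)
(10) b  =[and_true ←]=  (b & 1)    ⊢ E2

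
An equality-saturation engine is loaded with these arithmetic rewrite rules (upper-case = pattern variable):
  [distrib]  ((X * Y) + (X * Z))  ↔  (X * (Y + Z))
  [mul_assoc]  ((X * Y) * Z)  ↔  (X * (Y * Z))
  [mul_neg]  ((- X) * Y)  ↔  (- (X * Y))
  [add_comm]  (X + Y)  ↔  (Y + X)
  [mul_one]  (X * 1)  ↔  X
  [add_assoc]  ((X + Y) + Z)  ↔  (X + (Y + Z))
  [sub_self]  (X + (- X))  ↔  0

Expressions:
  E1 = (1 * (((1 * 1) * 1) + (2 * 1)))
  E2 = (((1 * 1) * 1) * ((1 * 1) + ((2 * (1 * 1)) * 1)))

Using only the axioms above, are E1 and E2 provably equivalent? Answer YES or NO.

YES

step 1: mul_one (→) rewrites (2 * 1) into 2, now (1 * (((1 * 1) * 1) + 2))
step 2: mul_one (→) rewrites ((1 * 1) * 1) into (1 * 1), now (1 * ((1 * 1) + 2))
step 3: mul_one (→) rewrites (1 * 1) into 1, now (1 * (1 + 2))
step 4: mul_one (←) rewrites 2 into (2 * 1), now (1 * (1 + (2 * 1)))
step 5: mul_one (←) rewrites 1 into (1 * 1), now (1 * (1 + (2 * (1 * 1))))
step 6: mul_one (←) rewrites 1 into (1 * 1), now ((1 * 1) * (1 + (2 * (1 * 1))))
step 7: mul_one (←) rewrites (1 * 1) into ((1 * 1) * 1), now (((1 * 1) * 1) * (1 + (2 * (1 * 1))))
step 8: mul_assoc (←) rewrites (2 * (1 * 1)) into ((2 * 1) * 1), now (((1 * 1) * 1) * (1 + ((2 * 1) * 1)))
step 9: mul_one (←) rewrites 1 into (1 * 1), now (((1 * 1) * 1) * ((1 * 1) + ((2 * 1) * 1)))
step 10: mul_one (←) rewrites 1 into (1 * 1), which is E2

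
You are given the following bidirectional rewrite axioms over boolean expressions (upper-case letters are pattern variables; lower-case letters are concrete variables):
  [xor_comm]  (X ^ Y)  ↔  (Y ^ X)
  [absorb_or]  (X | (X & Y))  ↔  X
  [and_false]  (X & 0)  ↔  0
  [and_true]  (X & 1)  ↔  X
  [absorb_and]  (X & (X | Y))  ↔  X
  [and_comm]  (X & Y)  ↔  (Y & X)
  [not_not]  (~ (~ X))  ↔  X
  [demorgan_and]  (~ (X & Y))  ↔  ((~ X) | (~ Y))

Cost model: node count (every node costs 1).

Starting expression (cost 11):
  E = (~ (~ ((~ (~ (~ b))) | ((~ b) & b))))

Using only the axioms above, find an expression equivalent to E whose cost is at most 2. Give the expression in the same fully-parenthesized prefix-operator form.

(1) (~ (~ b))  =[not_not →]=  b    ⊢ (~ (~ ((~ b) | ((~ b) & b))))
(2) (~ (~ ((~ b) | ((~ b) & b))))  =[not_not →]=  ((~ b) | ((~ b) & b))
(3) ((~ b) | ((~ b) & b))  =[absorb_or →]=  (~ b)    ⊢ cost 2, within 2

(~ b)   [cost 2]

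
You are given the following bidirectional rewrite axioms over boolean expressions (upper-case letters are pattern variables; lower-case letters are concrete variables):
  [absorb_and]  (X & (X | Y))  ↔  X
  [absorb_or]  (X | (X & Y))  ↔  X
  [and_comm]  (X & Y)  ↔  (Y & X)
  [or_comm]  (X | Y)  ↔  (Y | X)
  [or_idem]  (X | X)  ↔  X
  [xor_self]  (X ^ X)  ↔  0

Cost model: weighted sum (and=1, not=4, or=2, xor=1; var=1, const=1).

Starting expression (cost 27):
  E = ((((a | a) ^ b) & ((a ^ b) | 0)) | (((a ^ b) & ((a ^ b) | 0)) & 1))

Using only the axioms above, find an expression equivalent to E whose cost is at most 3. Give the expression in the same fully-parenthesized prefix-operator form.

(a ^ b)   [cost 3]

1. [or_idem →] (a | a)  →  a;  E = (((a ^ b) & ((a ^ b) | 0)) | (((a ^ b) & ((a ^ b) | 0)) & 1))
2. [absorb_or →] (((a ^ b) & ((a ^ b) | 0)) | (((a ^ b) & ((a ^ b) | 0)) & 1))  →  ((a ^ b) & ((a ^ b) | 0))
3. [absorb_and →] ((a ^ b) & ((a ^ b) | 0))  →  (a ^ b);  cost 3 ≤ 3, done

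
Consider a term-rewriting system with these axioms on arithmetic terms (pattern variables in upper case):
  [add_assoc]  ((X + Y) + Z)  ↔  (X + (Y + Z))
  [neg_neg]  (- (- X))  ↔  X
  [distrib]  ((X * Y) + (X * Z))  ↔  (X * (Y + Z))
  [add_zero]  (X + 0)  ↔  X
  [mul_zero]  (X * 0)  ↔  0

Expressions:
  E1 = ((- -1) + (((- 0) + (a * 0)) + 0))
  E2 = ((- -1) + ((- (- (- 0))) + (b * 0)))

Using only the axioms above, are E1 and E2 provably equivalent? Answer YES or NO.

YES

(1) (a * 0)  =[mul_zero →]=  0    ⊢ ((- -1) + (((- 0) + 0) + 0))
(2) (((- 0) + 0) + 0)  =[add_zero →]=  ((- 0) + 0)    ⊢ ((- -1) + ((- 0) + 0))
(3) (- 0)  =[neg_neg ←]=  (- (- (- 0)))    ⊢ ((- -1) + ((- (- (- 0))) + 0))
(4) 0  =[mul_zero ←]=  (b * 0)    ⊢ E2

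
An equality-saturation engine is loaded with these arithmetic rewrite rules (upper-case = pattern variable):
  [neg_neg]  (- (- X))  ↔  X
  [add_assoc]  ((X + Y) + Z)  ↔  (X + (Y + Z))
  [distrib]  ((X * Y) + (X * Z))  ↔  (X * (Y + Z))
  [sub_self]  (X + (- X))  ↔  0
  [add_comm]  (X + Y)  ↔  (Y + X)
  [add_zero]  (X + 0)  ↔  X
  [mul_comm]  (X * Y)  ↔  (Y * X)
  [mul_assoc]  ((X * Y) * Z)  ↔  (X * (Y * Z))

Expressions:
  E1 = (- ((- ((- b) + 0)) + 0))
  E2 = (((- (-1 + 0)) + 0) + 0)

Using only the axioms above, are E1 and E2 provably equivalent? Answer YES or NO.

The axioms are sound identities: if E1 ↔* E2 then E1 and E2 evaluate identically under any assignment.
Under b=0: E1 evaluates to 0, E2 to 1. Distinct ⇒ no rewrite sequence connects them.

NO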